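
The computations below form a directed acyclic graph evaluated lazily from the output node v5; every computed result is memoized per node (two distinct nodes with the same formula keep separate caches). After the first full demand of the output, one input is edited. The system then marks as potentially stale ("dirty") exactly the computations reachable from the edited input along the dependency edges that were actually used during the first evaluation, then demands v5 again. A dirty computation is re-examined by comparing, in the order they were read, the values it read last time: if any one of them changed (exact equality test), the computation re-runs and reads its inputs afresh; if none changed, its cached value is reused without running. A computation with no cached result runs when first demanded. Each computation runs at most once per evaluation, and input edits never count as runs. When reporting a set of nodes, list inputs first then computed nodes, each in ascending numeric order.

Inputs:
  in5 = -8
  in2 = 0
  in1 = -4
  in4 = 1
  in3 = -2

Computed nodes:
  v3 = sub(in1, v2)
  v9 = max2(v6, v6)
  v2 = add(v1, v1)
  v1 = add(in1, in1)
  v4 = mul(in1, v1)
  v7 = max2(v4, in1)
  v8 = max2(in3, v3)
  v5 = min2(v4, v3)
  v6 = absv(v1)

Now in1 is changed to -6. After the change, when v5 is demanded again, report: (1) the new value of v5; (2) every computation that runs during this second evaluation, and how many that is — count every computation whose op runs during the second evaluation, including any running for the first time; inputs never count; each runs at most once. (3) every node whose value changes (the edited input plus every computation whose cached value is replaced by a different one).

First demand of the output computes:
  v1 = add(-4, -4) = -8
  v2 = add(-8, -8) = -16
  v3 = sub(-4, -16) = 12
  v4 = mul(-4, -8) = 32
  v5 = min2(32, 12) = 12

After the edit, cleaning proceeds:
  v1: a read changed (in1 -4->-6; in1 -4->-6) — executes, giving -12.
  v2: a read changed (v1 -8->-12; v1 -8->-12) — executes, giving -24.
  v3: a read changed (in1 -4->-6; v2 -16->-24) — executes, giving 18.
  v4: a read changed (in1 -4->-6; v1 -8->-12) — executes, giving 72.
  v5: a read changed (v4 32->72; v3 12->18) — executes, giving 18.

Demanding v5 again yields 18.
5 computations run: v1, v2, v3, v4, v5.
The nodes whose values change: in1, v1, v2, v3, v4, v5.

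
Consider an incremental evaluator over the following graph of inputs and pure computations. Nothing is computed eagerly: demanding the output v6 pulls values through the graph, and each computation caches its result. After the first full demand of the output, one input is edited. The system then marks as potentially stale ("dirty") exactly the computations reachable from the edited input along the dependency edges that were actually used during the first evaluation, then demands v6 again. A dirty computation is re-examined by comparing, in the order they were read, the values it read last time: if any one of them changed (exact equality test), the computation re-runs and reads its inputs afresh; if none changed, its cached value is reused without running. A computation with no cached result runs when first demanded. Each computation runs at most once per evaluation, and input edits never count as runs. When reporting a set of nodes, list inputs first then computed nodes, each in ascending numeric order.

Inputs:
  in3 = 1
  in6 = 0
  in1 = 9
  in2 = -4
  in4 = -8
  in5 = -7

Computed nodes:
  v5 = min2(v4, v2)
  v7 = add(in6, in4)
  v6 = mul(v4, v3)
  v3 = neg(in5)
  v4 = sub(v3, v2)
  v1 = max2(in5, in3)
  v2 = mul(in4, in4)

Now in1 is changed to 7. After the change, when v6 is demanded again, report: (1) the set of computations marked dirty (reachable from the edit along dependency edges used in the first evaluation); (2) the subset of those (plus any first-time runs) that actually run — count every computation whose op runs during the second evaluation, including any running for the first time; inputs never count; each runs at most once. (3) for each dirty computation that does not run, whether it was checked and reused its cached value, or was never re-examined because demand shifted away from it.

Dirty set: none.
Run set: none (0 run).
All dirty computations ended up running.
The important point: nothing the output needs ever reads in1, so the edit is invisible to it.

Initial pass — values computed on the first demand:
  v2 = mul(-8, -8) = 64
  v3 = neg(-7) = 7
  v4 = sub(7, 64) = -57
  v6 = mul(-57, 7) = -399

Second demand — change propagation:
  no demanded computation ever read in1, so the edit dirties nothing and nothing runs.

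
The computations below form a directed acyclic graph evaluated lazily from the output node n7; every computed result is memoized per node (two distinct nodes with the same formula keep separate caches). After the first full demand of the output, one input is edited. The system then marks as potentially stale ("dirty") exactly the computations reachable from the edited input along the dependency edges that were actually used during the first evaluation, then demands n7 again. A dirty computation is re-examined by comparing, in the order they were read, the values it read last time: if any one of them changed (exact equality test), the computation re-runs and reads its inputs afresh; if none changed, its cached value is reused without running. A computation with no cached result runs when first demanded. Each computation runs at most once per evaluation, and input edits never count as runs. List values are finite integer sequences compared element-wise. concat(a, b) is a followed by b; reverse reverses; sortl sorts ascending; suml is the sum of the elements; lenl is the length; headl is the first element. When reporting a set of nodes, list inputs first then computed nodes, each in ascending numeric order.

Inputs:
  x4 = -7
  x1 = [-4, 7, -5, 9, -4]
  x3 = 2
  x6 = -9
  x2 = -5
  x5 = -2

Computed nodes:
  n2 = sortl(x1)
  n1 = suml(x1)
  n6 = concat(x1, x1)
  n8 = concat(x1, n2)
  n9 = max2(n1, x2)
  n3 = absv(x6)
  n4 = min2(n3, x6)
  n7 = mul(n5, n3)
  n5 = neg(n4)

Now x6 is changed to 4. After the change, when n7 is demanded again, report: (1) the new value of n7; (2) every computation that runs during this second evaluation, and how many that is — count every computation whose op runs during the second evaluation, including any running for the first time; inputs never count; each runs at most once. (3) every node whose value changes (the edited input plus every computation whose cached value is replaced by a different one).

First demand of the output computes:
  n3 = absv(-9) = 9
  n4 = min2(9, -9) = -9
  n5 = neg(-9) = 9
  n7 = mul(9, 9) = 81

After the edit, cleaning proceeds:
  n3: a read changed (x6 -9->4) — executes, giving 4.
  n4: a read changed (n3 9->4; x6 -9->4) — executes, giving 4.
  n5: a read changed (n4 -9->4) — executes, giving -4.
  n7: a read changed (n5 9->-4; n3 9->4) — executes, giving -16.

Demanding n7 again yields -16.
4 computations run: n3, n4, n5, n7.
The nodes whose values change: x6, n3, n4, n5, n7.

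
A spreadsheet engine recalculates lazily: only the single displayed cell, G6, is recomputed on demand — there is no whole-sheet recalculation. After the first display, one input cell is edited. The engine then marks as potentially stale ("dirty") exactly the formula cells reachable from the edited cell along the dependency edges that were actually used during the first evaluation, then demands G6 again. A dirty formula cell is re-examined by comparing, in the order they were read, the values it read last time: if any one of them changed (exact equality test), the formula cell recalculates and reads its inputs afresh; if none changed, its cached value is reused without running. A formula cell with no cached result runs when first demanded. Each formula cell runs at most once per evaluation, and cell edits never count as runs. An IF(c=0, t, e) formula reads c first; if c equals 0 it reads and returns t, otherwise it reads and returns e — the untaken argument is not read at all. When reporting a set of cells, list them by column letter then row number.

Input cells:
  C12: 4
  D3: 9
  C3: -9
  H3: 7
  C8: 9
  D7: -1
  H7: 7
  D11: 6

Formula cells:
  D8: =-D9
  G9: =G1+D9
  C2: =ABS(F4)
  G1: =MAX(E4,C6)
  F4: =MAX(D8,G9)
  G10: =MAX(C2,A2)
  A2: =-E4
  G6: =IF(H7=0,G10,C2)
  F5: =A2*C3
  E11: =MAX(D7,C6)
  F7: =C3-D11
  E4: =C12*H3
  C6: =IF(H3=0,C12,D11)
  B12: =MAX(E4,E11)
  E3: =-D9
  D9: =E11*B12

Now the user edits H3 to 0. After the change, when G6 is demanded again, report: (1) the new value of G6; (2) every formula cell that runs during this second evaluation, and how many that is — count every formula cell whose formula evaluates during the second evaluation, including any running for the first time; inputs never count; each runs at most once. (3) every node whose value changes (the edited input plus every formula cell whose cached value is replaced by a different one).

First evaluation (everything demanded from the output):
  C6 = IF(H3=0: H3=7 -> else branch D11) = 6
  E4 = 4 * 7 = 28
  E11 = MAX(-1, 6) = 6
  B12 = MAX(28, 6) = 28
  D9 = 6 * 28 = 168
  D8 = -(168) = -168
  G1 = MAX(28, 6) = 28
  G9 = 28 + 168 = 196
  F4 = MAX(-168, 196) = 196
  C2 = ABS(196) = 196
  G6 = IF(H7=0: H7=7 -> else branch C2) = 196

Propagation after the edit:
  C6: runs — H3 7->0; result 4.
  E4: runs — H3 7->0; result 0.
  E11: runs — C6 6->4; result 4.
  B12: runs — E4 28->0; E11 6->4; result 4.
  D9: runs — E11 6->4; B12 28->4; result 16.
  D8: runs — D9 168->16; result -16.
  G1: runs — E4 28->0; C6 6->4; result 4.
  G9: runs — G1 28->4; D9 168->16; result 20.
  F4: runs — D8 -168->-16; G9 196->20; result 20.
  C2: runs — F4 196->20; result 20.
  G6: runs — C2 196->20; result 20.

New value of G6: 20.
Formula cells that run: B12, C2, C6, D8, D9, E4, E11, F4, G1, G6, G9 — 11 in total.
Values that change: B12, C2, C6, D8, D9, E4, E11, F4, G1, G6, G9, H3.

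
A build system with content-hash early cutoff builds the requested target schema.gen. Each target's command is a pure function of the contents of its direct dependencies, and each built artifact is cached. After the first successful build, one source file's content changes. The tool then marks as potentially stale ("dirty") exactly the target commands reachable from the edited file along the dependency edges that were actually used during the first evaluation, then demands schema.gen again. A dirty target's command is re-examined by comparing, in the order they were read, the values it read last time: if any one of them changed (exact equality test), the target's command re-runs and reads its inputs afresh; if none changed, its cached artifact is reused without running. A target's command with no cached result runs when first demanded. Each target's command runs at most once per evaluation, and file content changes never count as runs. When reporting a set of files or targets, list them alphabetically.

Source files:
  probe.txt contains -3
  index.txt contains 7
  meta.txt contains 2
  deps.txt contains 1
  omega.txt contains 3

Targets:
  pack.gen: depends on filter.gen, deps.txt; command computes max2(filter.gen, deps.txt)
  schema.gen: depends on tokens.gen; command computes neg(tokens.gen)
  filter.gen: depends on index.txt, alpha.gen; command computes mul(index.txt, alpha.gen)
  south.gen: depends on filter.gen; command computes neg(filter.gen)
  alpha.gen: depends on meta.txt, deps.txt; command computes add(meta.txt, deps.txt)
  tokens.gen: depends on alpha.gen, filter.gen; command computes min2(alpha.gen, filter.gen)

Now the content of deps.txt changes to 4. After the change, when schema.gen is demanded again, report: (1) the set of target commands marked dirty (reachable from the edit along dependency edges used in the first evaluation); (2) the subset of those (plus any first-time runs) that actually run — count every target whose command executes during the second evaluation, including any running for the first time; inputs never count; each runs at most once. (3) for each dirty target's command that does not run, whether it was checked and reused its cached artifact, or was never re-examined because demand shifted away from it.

Marked dirty: alpha.gen, filter.gen, schema.gen, tokens.gen.
Target commands that run: alpha.gen, filter.gen, schema.gen, tokens.gen — 4 in total.
Every dirty target's command ran.

First evaluation (everything demanded from the output):
  alpha.gen = add(2, 1) = 3
  filter.gen = mul(7, 3) = 21
  tokens.gen = min2(3, 21) = 3
  schema.gen = neg(3) = -3

Propagation after the edit:
  alpha.gen: runs — deps.txt 1->4; result 6.
  filter.gen: runs — alpha.gen 3->6; result 42.
  tokens.gen: runs — alpha.gen 3->6; filter.gen 21->42; result 6.
  schema.gen: runs — tokens.gen 3->6; result -6.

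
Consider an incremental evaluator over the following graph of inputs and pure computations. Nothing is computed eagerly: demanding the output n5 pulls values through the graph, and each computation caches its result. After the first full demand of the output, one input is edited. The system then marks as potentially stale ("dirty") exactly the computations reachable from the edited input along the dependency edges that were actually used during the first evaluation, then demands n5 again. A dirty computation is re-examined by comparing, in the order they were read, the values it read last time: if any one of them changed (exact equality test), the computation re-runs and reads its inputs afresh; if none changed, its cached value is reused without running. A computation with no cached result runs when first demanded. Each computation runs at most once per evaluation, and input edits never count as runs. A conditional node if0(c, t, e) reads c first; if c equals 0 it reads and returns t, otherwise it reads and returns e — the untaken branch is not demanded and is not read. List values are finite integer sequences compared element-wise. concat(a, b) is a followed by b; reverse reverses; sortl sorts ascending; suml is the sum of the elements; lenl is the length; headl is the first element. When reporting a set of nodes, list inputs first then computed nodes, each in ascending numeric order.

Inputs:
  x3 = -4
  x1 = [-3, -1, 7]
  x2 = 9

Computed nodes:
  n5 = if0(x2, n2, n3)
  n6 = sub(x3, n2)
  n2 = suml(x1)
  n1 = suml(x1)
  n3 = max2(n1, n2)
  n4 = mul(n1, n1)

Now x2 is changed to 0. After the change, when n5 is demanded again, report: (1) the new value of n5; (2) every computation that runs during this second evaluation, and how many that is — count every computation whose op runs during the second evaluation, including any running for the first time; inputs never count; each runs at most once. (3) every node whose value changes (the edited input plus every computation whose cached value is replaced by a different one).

n5 now evaluates to 3.
Run set: n5 (1 run).
Changed values: x2.

Initial pass — values computed on the first demand:
  n1 = suml([-3, -1, 7]) = 3
  n2 = suml([-3, -1, 7]) = 3
  n3 = max2(3, 3) = 3
  n5 = if0(x2=9 -> else branch n3) = 3

Second demand — change propagation:
  n5: re-runs because x2 9->0; new result 3 (unchanged).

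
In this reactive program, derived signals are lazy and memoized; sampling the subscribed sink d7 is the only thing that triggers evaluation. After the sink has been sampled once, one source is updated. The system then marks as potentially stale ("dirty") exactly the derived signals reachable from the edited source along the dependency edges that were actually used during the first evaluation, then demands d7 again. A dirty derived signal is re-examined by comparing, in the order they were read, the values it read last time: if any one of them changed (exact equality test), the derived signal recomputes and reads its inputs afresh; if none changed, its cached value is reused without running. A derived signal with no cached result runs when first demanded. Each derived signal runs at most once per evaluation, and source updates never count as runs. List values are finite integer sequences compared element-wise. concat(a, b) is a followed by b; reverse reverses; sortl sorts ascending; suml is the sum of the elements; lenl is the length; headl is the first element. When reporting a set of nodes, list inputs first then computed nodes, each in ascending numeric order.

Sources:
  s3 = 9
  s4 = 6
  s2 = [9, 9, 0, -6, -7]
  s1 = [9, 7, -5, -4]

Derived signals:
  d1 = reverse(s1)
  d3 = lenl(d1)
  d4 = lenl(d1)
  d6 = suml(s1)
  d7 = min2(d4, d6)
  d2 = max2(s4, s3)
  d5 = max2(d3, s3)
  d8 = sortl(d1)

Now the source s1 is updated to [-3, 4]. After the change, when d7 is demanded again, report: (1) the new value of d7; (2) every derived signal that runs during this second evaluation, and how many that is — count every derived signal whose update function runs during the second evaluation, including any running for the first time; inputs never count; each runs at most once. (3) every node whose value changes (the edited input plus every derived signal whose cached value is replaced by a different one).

First demand of the output computes:
  d1 = reverse([9, 7, -5, -4]) = [-4, -5, 7, 9]
  d4 = lenl([-4, -5, 7, 9]) = 4
  d6 = suml([9, 7, -5, -4]) = 7
  d7 = min2(4, 7) = 4

After the edit, cleaning proceeds:
  d1: a read changed (s1 [9, 7, -5, -4]->[-3, 4]) — executes, giving [4, -3].
  d4: a read changed (d1 [-4, -5, 7, 9]->[4, -3]) — executes, giving 2.
  d6: a read changed (s1 [9, 7, -5, -4]->[-3, 4]) — executes, giving 1.
  d7: a read changed (d4 4->2; d6 7->1) — executes, giving 1.

Demanding d7 again yields 1.
4 derived signals run: d1, d4, d6, d7.
The nodes whose values change: s1, d1, d4, d6, d7.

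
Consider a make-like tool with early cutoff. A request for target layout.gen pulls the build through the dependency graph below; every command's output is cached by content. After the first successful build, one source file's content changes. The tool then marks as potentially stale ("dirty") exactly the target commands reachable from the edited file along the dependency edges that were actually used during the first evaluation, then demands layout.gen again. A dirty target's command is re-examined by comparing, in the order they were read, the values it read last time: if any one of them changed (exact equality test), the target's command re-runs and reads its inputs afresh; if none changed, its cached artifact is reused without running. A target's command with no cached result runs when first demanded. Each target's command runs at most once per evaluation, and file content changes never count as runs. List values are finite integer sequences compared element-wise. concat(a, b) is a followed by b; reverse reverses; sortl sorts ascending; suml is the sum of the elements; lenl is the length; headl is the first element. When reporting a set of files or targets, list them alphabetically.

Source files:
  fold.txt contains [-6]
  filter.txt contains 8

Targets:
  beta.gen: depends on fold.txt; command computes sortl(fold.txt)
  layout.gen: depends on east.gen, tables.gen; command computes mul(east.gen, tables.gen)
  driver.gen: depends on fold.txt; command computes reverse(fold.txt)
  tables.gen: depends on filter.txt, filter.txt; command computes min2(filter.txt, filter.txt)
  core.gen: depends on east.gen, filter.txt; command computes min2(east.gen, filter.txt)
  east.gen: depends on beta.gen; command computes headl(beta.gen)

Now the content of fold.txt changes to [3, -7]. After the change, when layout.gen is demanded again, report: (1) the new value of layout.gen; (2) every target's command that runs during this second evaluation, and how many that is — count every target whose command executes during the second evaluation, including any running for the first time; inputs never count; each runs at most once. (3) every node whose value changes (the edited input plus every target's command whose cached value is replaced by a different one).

Demanding layout.gen again yields -56.
3 target commands run: beta.gen, east.gen, layout.gen.
The nodes whose values change: beta.gen, east.gen, fold.txt, layout.gen.

First demand of the output computes:
  beta.gen = sortl([-6]) = [-6]
  east.gen = headl([-6]) = -6
  tables.gen = min2(8, 8) = 8
  layout.gen = mul(-6, 8) = -48

After the edit, cleaning proceeds:
  beta.gen: a read changed (fold.txt [-6]->[3, -7]) — executes, giving [-7, 3].
  east.gen: a read changed (beta.gen [-6]->[-7, 3]) — executes, giving -7.
  layout.gen: a read changed (east.gen -6->-7) — executes, giving -56.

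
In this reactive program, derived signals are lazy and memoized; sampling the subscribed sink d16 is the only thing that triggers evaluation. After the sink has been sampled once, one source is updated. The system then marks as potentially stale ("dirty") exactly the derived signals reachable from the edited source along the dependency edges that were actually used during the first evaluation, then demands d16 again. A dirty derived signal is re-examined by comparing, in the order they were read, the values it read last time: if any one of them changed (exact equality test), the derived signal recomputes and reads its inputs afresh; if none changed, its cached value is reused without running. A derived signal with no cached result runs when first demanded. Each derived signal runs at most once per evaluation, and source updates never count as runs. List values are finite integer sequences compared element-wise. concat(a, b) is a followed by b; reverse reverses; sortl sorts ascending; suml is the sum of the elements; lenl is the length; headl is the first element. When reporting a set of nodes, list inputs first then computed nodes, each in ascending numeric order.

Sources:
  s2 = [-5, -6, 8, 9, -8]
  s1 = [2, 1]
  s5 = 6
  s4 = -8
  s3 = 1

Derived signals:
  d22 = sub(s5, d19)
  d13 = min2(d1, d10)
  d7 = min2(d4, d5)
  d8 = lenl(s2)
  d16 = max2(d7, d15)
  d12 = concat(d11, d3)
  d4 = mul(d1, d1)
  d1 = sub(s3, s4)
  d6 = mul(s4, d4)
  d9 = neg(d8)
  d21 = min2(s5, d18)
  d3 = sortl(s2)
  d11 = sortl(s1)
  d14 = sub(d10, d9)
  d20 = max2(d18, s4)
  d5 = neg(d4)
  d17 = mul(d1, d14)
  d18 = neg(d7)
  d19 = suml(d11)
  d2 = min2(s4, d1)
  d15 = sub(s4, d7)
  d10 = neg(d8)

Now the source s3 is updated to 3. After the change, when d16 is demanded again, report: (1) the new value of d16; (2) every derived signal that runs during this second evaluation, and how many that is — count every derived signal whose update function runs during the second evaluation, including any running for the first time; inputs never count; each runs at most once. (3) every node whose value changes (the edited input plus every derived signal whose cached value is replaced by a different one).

Demanding d16 again yields 113.
6 derived signals run: d1, d4, d5, d7, d15, d16.
The nodes whose values change: s3, d1, d4, d5, d7, d15, d16.

First demand of the output computes:
  d1 = sub(1, -8) = 9
  d4 = mul(9, 9) = 81
  d5 = neg(81) = -81
  d7 = min2(81, -81) = -81
  d15 = sub(-8, -81) = 73
  d16 = max2(-81, 73) = 73

After the edit, cleaning proceeds:
  d1: a read changed (s3 1->3) — executes, giving 11.
  d4: a read changed (d1 9->11; d1 9->11) — executes, giving 121.
  d5: a read changed (d4 81->121) — executes, giving -121.
  d7: a read changed (d4 81->121; d5 -81->-121) — executes, giving -121.
  d15: a read changed (d7 -81->-121) — executes, giving 113.
  d16: a read changed (d7 -81->-121; d15 73->113) — executes, giving 113.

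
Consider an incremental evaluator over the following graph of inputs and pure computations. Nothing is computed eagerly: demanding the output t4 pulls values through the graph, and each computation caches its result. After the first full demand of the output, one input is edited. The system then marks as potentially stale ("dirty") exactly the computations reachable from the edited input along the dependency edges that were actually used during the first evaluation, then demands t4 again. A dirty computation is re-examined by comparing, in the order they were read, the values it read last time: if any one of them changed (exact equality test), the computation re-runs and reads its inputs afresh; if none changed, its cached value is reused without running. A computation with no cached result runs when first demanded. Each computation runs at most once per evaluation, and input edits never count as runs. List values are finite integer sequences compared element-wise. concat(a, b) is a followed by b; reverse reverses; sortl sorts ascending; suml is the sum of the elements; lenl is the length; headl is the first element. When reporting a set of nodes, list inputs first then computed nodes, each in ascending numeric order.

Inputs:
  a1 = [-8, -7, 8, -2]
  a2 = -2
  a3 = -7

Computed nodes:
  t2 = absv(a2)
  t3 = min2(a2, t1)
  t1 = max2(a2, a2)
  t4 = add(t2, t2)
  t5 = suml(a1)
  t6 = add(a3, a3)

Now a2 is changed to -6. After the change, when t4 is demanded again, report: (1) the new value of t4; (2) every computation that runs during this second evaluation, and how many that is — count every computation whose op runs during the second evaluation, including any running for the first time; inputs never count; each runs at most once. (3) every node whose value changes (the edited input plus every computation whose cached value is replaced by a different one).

t4 now evaluates to 12.
Run set: t2, t4 (2 run).
Changed values: a2, t2, t4.

Initial pass — values computed on the first demand:
  t2 = absv(-2) = 2
  t4 = add(2, 2) = 4

Second demand — change propagation:
  t2: re-runs because a2 -2->-6; new result 6.
  t4: re-runs because t2 2->6; t2 2->6; new result 12.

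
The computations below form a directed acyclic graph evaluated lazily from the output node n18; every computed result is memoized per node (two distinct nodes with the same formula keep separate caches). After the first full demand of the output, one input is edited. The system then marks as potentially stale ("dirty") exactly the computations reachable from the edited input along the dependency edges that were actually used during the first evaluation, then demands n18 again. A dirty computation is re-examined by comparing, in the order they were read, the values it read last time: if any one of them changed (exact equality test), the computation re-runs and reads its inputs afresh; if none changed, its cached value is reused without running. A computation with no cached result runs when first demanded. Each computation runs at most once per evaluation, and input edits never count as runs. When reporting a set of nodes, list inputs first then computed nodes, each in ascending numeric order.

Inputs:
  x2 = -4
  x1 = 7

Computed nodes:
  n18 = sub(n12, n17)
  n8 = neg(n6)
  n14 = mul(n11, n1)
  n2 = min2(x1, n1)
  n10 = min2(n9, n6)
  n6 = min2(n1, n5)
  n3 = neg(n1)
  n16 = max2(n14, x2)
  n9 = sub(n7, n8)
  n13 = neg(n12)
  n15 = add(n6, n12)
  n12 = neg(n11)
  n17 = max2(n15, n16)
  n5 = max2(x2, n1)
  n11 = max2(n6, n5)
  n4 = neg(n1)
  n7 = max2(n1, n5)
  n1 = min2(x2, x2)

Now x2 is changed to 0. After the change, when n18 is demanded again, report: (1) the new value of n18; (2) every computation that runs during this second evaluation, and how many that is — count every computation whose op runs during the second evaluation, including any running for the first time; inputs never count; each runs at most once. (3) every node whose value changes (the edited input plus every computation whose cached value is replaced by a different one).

Demanding n18 again yields 0.
10 computations run: n1, n5, n6, n11, n12, n14, n15, n16, n17, n18.
The nodes whose values change: x2, n1, n5, n6, n11, n12, n14, n16, n17, n18.

First demand of the output computes:
  n1 = min2(-4, -4) = -4
  n5 = max2(-4, -4) = -4
  n6 = min2(-4, -4) = -4
  n11 = max2(-4, -4) = -4
  n12 = neg(-4) = 4
  n14 = mul(-4, -4) = 16
  n15 = add(-4, 4) = 0
  n16 = max2(16, -4) = 16
  n17 = max2(0, 16) = 16
  n18 = sub(4, 16) = -12

After the edit, cleaning proceeds:
  n1: a read changed (x2 -4->0; x2 -4->0) — executes, giving 0.
  n5: a read changed (x2 -4->0; n1 -4->0) — executes, giving 0.
  n6: a read changed (n1 -4->0; n5 -4->0) — executes, giving 0.
  n11: a read changed (n6 -4->0; n5 -4->0) — executes, giving 0.
  n12: a read changed (n11 -4->0) — executes, giving 0.
  n14: a read changed (n11 -4->0; n1 -4->0) — executes, giving 0.
  n15: a read changed (n6 -4->0; n12 4->0) — executes, giving 0 — identical to its old value.
  n16: a read changed (n14 16->0; x2 -4->0) — executes, giving 0.
  n17: a read changed (n16 16->0) — executes, giving 0.
  n18: a read changed (n12 4->0; n17 16->0) — executes, giving 0.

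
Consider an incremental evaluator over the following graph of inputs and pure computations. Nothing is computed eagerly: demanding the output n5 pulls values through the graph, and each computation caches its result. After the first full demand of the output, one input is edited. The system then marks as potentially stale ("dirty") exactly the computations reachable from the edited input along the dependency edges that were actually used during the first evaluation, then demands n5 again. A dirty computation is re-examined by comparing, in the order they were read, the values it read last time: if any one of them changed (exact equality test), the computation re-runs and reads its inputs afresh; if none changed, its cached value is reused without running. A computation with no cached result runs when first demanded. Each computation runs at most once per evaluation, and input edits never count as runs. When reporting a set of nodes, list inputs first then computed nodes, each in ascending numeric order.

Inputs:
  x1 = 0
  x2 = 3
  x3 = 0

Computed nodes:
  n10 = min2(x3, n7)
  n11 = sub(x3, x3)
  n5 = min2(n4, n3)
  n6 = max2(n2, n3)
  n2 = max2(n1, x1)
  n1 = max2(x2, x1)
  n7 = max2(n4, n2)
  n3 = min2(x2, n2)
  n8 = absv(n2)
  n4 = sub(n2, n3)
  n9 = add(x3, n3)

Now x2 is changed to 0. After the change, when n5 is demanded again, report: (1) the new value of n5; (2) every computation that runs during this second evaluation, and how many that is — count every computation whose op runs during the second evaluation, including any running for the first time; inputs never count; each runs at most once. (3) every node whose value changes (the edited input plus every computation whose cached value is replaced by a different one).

Initial pass — values computed on the first demand:
  n1 = max2(3, 0) = 3
  n2 = max2(3, 0) = 3
  n3 = min2(3, 3) = 3
  n4 = sub(3, 3) = 0
  n5 = min2(0, 3) = 0

Second demand — change propagation:
  n1: re-runs because x2 3->0; new result 0.
  n2: re-runs because n1 3->0; new result 0.
  n3: re-runs because x2 3->0; n2 3->0; new result 0.
  n4: re-runs because n2 3->0; n3 3->0; new result 0 (unchanged).
  n5: re-runs because n3 3->0; new result 0 (unchanged).

n5 now evaluates to 0.
Run set: n1, n2, n3, n4, n5 (5 run).
Changed values: x2, n1, n2, n3.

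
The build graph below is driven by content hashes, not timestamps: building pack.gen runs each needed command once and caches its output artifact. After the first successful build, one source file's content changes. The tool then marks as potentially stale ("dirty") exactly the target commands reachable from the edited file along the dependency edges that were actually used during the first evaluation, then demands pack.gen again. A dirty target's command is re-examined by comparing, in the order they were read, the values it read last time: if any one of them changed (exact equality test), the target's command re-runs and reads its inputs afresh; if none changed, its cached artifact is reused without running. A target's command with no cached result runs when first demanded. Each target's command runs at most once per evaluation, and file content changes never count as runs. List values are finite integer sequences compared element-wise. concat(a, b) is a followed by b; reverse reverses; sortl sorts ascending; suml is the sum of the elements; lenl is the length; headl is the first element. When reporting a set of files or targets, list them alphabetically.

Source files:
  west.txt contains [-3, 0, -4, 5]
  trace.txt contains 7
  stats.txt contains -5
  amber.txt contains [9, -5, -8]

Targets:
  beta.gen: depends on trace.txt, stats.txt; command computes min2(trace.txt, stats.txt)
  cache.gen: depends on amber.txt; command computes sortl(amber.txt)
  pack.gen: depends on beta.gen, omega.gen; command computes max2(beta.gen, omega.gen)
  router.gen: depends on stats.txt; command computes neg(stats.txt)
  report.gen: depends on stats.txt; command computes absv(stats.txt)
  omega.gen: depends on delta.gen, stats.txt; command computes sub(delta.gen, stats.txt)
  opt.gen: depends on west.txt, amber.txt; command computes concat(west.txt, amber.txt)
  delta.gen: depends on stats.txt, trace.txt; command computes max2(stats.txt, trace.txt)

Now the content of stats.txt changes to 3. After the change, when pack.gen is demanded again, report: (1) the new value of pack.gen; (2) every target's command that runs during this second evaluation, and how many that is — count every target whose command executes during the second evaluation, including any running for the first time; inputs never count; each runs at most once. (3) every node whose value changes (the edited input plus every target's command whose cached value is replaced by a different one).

pack.gen now evaluates to 4.
Run set: beta.gen, delta.gen, omega.gen, pack.gen (4 run).
Changed values: beta.gen, omega.gen, pack.gen, stats.txt.

Initial pass — values computed on the first demand:
  beta.gen = min2(7, -5) = -5
  delta.gen = max2(-5, 7) = 7
  omega.gen = sub(7, -5) = 12
  pack.gen = max2(-5, 12) = 12

Second demand — change propagation:
  beta.gen: re-runs because stats.txt -5->3; new result 3.
  delta.gen: re-runs because stats.txt -5->3; new result 7 (unchanged).
  omega.gen: re-runs because stats.txt -5->3; new result 4.
  pack.gen: re-runs because beta.gen -5->3; omega.gen 12->4; new result 4.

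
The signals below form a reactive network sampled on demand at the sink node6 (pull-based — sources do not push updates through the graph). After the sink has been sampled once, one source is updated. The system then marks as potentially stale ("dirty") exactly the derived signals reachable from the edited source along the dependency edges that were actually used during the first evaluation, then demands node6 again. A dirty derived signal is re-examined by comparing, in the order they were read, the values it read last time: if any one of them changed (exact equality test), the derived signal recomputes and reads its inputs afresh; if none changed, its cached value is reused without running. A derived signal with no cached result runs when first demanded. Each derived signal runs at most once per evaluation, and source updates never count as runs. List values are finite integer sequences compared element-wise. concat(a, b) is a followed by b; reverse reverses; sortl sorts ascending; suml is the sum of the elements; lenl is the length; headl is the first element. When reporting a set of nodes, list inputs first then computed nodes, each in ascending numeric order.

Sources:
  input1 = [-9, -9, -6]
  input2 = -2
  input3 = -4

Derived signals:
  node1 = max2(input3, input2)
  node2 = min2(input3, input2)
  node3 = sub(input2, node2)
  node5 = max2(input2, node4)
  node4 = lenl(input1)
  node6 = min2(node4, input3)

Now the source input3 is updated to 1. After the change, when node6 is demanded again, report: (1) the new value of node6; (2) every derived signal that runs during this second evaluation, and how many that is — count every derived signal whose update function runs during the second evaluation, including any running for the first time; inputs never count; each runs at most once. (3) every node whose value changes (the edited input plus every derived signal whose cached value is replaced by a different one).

node6 now evaluates to 1.
Run set: node6 (1 run).
Changed values: input3, node6.

Initial pass — values computed on the first demand:
  node4 = lenl([-9, -9, -6]) = 3
  node6 = min2(3, -4) = -4

Second demand — change propagation:
  node6: re-runs because input3 -4->1; new result 1.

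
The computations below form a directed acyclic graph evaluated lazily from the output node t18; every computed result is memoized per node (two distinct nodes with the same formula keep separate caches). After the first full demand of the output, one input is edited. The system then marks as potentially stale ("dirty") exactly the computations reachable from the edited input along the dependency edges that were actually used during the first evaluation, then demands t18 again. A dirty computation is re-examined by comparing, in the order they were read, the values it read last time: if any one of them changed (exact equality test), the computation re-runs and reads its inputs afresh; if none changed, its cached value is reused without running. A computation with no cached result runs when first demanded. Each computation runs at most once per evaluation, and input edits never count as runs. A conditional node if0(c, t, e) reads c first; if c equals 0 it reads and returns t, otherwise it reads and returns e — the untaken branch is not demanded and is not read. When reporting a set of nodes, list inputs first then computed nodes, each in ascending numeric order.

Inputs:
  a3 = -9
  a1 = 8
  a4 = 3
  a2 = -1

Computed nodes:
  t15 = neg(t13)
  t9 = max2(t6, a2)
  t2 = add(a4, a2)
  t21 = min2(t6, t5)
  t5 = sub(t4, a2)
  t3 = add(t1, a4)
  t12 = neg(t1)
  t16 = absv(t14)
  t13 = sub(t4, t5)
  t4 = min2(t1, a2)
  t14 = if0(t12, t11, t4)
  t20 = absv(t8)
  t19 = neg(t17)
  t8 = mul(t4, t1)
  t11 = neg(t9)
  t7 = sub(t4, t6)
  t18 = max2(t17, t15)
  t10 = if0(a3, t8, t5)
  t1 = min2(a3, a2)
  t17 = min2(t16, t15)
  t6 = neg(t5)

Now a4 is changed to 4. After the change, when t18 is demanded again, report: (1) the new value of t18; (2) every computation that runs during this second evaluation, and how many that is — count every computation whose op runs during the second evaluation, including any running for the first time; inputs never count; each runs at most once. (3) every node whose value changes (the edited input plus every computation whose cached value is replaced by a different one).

Demanding t18 again yields 1.
0 computations run: none.
The nodes whose values change: a4.
Note the shortcut — a4 feeds only undemanded nodes, so no recomputation happens.

First demand of the output computes:
  t1 = min2(-9, -1) = -9
  t4 = min2(-9, -1) = -9
  t5 = sub(-9, -1) = -8
  t12 = neg(-9) = 9
  t13 = sub(-9, -8) = -1
  t14 = if0(t12=9 -> else branch t4) = -9
  t15 = neg(-1) = 1
  t16 = absv(-9) = 9
  t17 = min2(9, 1) = 1
  t18 = max2(1, 1) = 1

After the edit, cleaning proceeds:
  a4 only reaches undemanded nodes; the second demand re-runs nothing.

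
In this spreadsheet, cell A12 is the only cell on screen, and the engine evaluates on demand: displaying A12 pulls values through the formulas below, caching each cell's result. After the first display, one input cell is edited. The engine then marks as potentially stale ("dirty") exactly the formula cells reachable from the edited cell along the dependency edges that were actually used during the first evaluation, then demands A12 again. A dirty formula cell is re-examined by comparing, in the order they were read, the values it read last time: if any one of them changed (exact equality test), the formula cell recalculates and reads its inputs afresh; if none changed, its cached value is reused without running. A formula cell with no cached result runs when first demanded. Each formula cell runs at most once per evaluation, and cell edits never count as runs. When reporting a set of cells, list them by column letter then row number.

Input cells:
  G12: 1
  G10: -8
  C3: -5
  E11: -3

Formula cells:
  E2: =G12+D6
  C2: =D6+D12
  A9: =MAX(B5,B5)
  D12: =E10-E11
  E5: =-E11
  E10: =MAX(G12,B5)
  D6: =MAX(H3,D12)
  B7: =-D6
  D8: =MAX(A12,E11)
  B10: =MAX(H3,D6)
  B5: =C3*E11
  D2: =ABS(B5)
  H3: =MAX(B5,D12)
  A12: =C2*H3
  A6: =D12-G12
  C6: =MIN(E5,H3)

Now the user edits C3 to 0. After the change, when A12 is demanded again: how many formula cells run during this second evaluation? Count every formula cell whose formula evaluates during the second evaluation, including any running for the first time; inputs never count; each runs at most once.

Initial pass — values computed on the first demand:
  B5 = -5 * -3 = 15
  E10 = MAX(1, 15) = 15
  D12 = 15 - -3 = 18
  H3 = MAX(15, 18) = 18
  D6 = MAX(18, 18) = 18
  C2 = 18 + 18 = 36
  A12 = 36 * 18 = 648

Second demand — change propagation:
  B5: re-runs because C3 -5->0; new result 0.
  E10: re-runs because B5 15->0; new result 1.
  D12: re-runs because E10 15->1; new result 4.
  H3: re-runs because B5 15->0; D12 18->4; new result 4.
  D6: re-runs because H3 18->4; D12 18->4; new result 4.
  C2: re-runs because D6 18->4; D12 18->4; new result 8.
  A12: re-runs because C2 36->8; H3 18->4; new result 32.

Run set: A12, B5, C2, D6, D12, E10, H3 (7 run).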